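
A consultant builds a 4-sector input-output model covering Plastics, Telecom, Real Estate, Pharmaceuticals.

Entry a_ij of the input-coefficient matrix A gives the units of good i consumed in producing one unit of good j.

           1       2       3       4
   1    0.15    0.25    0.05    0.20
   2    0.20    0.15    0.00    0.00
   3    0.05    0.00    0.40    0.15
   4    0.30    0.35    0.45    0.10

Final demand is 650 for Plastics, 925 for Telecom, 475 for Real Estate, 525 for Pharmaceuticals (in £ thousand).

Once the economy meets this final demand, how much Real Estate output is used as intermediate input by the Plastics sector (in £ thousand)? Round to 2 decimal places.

z_31 = 96.64

I − A =
  [   0.85    -0.25    -0.05    -0.20]
  [  -0.20     0.85     0.00     0.00]
  [  -0.05     0.00     0.60    -0.15]
  [  -0.30    -0.35    -0.45     0.90]
Compute the cofactors C_ij = (−1)^(i+j)·(3×3 minor ij) of I−A; the adjugate is their transpose:
adj(I−A) = Cᵀ =
  [ 0.401625   0.162750   0.114750   0.108375]
  [ 0.094500   0.356625   0.027000   0.025500]
  [ 0.087000   0.070625   0.540250   0.109375]
  [ 0.214125   0.228250   0.318875   0.401375]
det(I−A) = Σ_j (I−A)_1j·C_1j = (0.85)(0.401625) + (-0.25)(0.094500) + (-0.05)(0.087000) + (-0.20)(0.214125) = 0.27058125
(I − A)⁻¹ = adj(I−A) / det(I−A) ≈
  [   1.4843     0.6015     0.4241     0.4005]
  [   0.3492     1.3180     0.0998     0.0942]
  [   0.3215     0.2610     1.9966     0.4042]
  [   0.7914     0.8436     1.1785     1.4834]
First solve x = (I − A)⁻¹ d = adj(I−A)·d / det(I−A); in particular x_1 = (0.401625·650 + 0.162750·925 + 0.114750·475 + 0.108375·525) / 0.27058125 = 523.003125 / 0.27058125 ≈ 1932.8875.
Intermediate flow from 3 to 1: z_31 = a_31 · x_1 = 0.05 × 523.003125 / 0.27058125 = 26.15015625 / 0.27058125 ≈ 96.64.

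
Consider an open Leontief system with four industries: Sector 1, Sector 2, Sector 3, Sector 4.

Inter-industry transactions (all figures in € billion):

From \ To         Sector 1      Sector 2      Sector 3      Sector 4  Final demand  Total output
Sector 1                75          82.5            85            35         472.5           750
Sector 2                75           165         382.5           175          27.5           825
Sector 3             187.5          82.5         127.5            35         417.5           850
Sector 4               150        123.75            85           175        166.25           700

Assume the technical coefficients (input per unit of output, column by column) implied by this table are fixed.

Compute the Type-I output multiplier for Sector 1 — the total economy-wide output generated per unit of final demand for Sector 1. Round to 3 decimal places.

Technical coefficients a_ij = z_ij / X_j:
  a_11 = 75/750 = 0.10, a_21 = 75/750 = 0.10, a_31 = 187.5/750 = 0.25, a_41 = 150/750 = 0.20
  a_12 = 82.5/825 = 0.10, a_22 = 165/825 = 0.20, a_32 = 82.5/825 = 0.10, a_42 = 123.75/825 = 0.15
  a_13 = 85/850 = 0.10, a_23 = 382.5/850 = 0.45, a_33 = 127.5/850 = 0.15, a_43 = 85/850 = 0.10
  a_14 = 35/700 = 0.05, a_24 = 175/700 = 0.25, a_34 = 35/700 = 0.05, a_44 = 175/700 = 0.25
I − A =
  [   0.90    -0.10    -0.10    -0.05]
  [  -0.10     0.80    -0.45    -0.25]
  [  -0.25    -0.10     0.85    -0.05]
  [  -0.20    -0.15    -0.10     0.75]
Compute the cofactors C_ij = (−1)^(i+j)·(3×3 minor ij) of I−A; the adjugate is their transpose:
adj(I−A) = Cᵀ =
  [ 0.434500   0.078375   0.099875   0.061750]
  [ 0.200875   0.539750   0.334750   0.215625]
  [ 0.161875   0.094875   0.485000   0.074750]
  [ 0.177625   0.141500   0.158250   0.530750]
det(I−A) = Σ_j (I−A)_1j·C_1j = (0.90)(0.434500) + (-0.10)(0.200875) + (-0.10)(0.161875) + (-0.05)(0.177625) = 0.34589375
(I − A)⁻¹ = adj(I−A) / det(I−A) ≈
  [   1.2562     0.2266     0.2887     0.1785]
  [   0.5807     1.5605     0.9678     0.6234]
  [   0.4680     0.2743     1.4022     0.2161]
  [   0.5135     0.4091     0.4575     1.5344]
The output multiplier for sector j is the column-j sum of the Leontief inverse (I − A)⁻¹ = adj(I−A) / det(I−A).
Column 1 of adj(I−A): (0.434500, 0.200875, 0.161875, 0.177625); det(I−A) = 0.34589375.
m_1 = (0.434500 + 0.200875 + 0.161875 + 0.177625) / 0.34589375 = 0.974875 / 0.34589375 ≈ 2.818.

m_1 = 2.818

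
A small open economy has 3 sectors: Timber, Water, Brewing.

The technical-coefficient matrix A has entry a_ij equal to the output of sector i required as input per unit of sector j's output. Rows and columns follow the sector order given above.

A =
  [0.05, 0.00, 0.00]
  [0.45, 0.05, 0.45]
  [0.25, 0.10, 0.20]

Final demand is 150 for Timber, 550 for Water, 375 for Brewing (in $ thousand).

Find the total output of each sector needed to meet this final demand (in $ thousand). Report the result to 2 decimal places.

I − A =
  [   0.95     0.00     0.00]
  [  -0.45     0.95    -0.45]
  [  -0.25    -0.10     0.80]
Cofactors of I−A, C_ij = (−1)^(i+j)·(minor ij) (rows/columns in the sector order above):
  C_11 = (0.95)(0.80) − (-0.45)(-0.10) = 0.7150
  C_12 = −[(-0.45)(0.80) − (-0.45)(-0.25)] = 0.4725
  C_13 = (-0.45)(-0.10) − (0.95)(-0.25) = 0.2825
  C_21 = −[(0.00)(0.80) − (0.00)(-0.10)] = 0.0000
  C_22 = (0.95)(0.80) − (0.00)(-0.25) = 0.7600
  C_23 = −[(0.95)(-0.10) − (0.00)(-0.25)] = 0.0950
  C_31 = (0.00)(-0.45) − (0.00)(0.95) = 0.0000
  C_32 = −[(0.95)(-0.45) − (0.00)(-0.45)] = 0.4275
  C_33 = (0.95)(0.95) − (0.00)(-0.45) = 0.9025
det(I−A) = Σ_j (I−A)_1j·C_1j = (0.95)(0.7150) + (0.00)(0.4725) + (0.00)(0.2825) = 0.67925
adj(I−A) = Cᵀ =
  [ 0.7150   0.0000   0.0000]
  [ 0.4725   0.7600   0.4275]
  [ 0.2825   0.0950   0.9025]
(I − A)⁻¹ = adj(I−A) / det(I−A) ≈
  [   1.0526     0.0000     0.0000]
  [   0.6956     1.1189     0.6294]
  [   0.4159     0.1399     1.3287]
x = (I − A)⁻¹ d = adj(I−A)·d / det(I−A), with det(I−A) = 0.67925:
  x_1 = (0.7150·150 + 0.0000·550 + 0.0000·375) / 0.67925 = 107.25 / 0.67925 ≈ 157.89
  x_2 = (0.4725·150 + 0.7600·550 + 0.4275·375) / 0.67925 = 649.1875 / 0.67925 ≈ 955.74
  x_3 = (0.2825·150 + 0.0950·550 + 0.9025·375) / 0.67925 = 433.0625 / 0.67925 ≈ 637.56

x_1 = 157.89, x_2 = 955.74, x_3 = 637.56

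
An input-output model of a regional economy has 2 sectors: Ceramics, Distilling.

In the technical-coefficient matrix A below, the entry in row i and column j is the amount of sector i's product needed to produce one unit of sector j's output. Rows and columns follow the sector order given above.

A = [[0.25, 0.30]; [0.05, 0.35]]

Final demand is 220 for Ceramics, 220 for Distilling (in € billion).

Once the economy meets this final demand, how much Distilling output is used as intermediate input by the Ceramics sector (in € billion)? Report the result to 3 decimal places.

z_DC = 22.116

I − A =
  [   0.75    -0.30]
  [  -0.05     0.65]
det(I−A) = (0.75)(0.65) − (-0.30)(-0.05) = 0.4725
adj(I−A) = [[0.65, 0.30], [0.05, 0.75]]
(I − A)⁻¹ = adj(I−A) / det(I−A) ≈
  [   1.3757     0.6349]
  [   0.1058     1.5873]
First solve x = (I − A)⁻¹ d = adj(I−A)·d / det(I−A); in particular x_C = (0.65·220 + 0.30·220) / 0.4725 = 209.00 / 0.4725 ≈ 442.32804.
Intermediate flow from D to C: z_DC = a_DC · x_C = 0.05 × 209.00 / 0.4725 = 10.45 / 0.4725 ≈ 22.116.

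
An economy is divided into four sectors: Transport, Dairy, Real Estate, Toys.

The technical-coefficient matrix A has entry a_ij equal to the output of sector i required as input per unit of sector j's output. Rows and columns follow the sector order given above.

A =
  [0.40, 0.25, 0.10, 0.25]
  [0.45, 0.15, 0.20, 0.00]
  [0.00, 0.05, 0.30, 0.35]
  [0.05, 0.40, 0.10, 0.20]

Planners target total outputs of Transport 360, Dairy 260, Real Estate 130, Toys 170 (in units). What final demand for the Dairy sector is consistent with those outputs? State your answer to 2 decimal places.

d_2 = 33.00

I − A =
  [   0.60    -0.25    -0.10    -0.25]
  [  -0.45     0.85    -0.20     0.00]
  [   0.00    -0.05     0.70    -0.35]
  [  -0.05    -0.40    -0.10     0.80]
d = (I − A) x:
  d_1 = (+0.60)·360 + (-0.25)·260 + (-0.10)·130 + (-0.25)·170 = 95.50
  d_2 = (-0.45)·360 + (+0.85)·260 + (-0.20)·130 + (+0.00)·170 = 33.00
  d_3 = (+0.00)·360 + (-0.05)·260 + (+0.70)·130 + (-0.35)·170 = 18.50
  d_4 = (-0.05)·360 + (-0.40)·260 + (-0.10)·130 + (+0.80)·170 = 1.00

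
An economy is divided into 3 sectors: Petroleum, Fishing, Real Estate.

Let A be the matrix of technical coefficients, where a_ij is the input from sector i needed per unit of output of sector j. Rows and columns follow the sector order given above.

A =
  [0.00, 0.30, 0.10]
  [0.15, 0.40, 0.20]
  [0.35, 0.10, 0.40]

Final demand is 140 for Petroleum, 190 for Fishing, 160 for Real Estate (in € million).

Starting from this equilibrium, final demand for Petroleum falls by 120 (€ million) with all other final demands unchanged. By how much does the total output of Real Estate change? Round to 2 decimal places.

Δx_3 = -100.19

I − A =
  [   1.00    -0.30    -0.10]
  [  -0.15     0.60    -0.20]
  [  -0.35    -0.10     0.60]
Cofactors of I−A, C_ij = (−1)^(i+j)·(minor ij) (rows/columns in the sector order above):
  C_11 = (0.60)(0.60) − (-0.20)(-0.10) = 0.3400
  C_12 = −[(-0.15)(0.60) − (-0.20)(-0.35)] = 0.1600
  C_13 = (-0.15)(-0.10) − (0.60)(-0.35) = 0.2250
  C_21 = −[(-0.30)(0.60) − (-0.10)(-0.10)] = 0.1900
  C_22 = (1.00)(0.60) − (-0.10)(-0.35) = 0.5650
  C_23 = −[(1.00)(-0.10) − (-0.30)(-0.35)] = 0.2050
  C_31 = (-0.30)(-0.20) − (-0.10)(0.60) = 0.1200
  C_32 = −[(1.00)(-0.20) − (-0.10)(-0.15)] = 0.2150
  C_33 = (1.00)(0.60) − (-0.30)(-0.15) = 0.5550
det(I−A) = Σ_j (I−A)_1j·C_1j = (1.00)(0.3400) + (-0.30)(0.1600) + (-0.10)(0.2250) = 0.2695
adj(I−A) = Cᵀ =
  [ 0.3400   0.1900   0.1200]
  [ 0.1600   0.5650   0.2150]
  [ 0.2250   0.2050   0.5550]
(I − A)⁻¹ = adj(I−A) / det(I−A) ≈
  [   1.2616     0.7050     0.4453]
  [   0.5937     2.0965     0.7978]
  [   0.8349     0.7607     2.0594]
Δx = (I − A)⁻¹ Δd with Δd having -120 in the Petroleum component and 0 elsewhere.
So Δx_3 = L_31 · (-120), where L_31 = adj(I−A)_31 / det(I−A) = 0.2250 / 0.2695.
Δx_3 = 0.2250 × (-120) / 0.2695 = -27.00 / 0.2695 ≈ -100.19.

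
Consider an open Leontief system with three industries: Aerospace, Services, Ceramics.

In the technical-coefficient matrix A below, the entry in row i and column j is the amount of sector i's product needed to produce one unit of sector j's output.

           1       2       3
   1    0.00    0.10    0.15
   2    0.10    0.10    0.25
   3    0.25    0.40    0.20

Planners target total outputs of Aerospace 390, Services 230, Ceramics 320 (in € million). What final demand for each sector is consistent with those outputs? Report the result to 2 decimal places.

I − A =
  [   1.00    -0.10    -0.15]
  [  -0.10     0.90    -0.25]
  [  -0.25    -0.40     0.80]
d = (I − A) x:
  d_1 = (+1.00)·390 + (-0.10)·230 + (-0.15)·320 = 319.00
  d_2 = (-0.10)·390 + (+0.90)·230 + (-0.25)·320 = 88.00
  d_3 = (-0.25)·390 + (-0.40)·230 + (+0.80)·320 = 66.50

d_1 = 319.00, d_2 = 88.00, d_3 = 66.50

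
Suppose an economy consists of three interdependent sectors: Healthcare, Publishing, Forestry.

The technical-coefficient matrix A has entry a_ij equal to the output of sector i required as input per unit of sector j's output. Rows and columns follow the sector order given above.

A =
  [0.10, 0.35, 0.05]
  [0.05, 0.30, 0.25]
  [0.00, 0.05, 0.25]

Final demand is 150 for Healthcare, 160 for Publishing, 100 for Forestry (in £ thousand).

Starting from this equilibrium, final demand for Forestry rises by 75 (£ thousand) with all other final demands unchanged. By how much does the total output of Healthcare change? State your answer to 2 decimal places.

I − A =
  [   0.90    -0.35    -0.05]
  [  -0.05     0.70    -0.25]
  [   0.00    -0.05     0.75]
Cofactors of I−A, C_ij = (−1)^(i+j)·(minor ij) (rows/columns in the sector order above):
  C_11 = (0.70)(0.75) − (-0.25)(-0.05) = 0.5125
  C_12 = −[(-0.05)(0.75) − (-0.25)(0.00)] = 0.0375
  C_13 = (-0.05)(-0.05) − (0.70)(0.00) = 0.0025
  C_21 = −[(-0.35)(0.75) − (-0.05)(-0.05)] = 0.2650
  C_22 = (0.90)(0.75) − (-0.05)(0.00) = 0.6750
  C_23 = −[(0.90)(-0.05) − (-0.35)(0.00)] = 0.0450
  C_31 = (-0.35)(-0.25) − (-0.05)(0.70) = 0.1225
  C_32 = −[(0.90)(-0.25) − (-0.05)(-0.05)] = 0.2275
  C_33 = (0.90)(0.70) − (-0.35)(-0.05) = 0.6125
det(I−A) = Σ_j (I−A)_1j·C_1j = (0.90)(0.5125) + (-0.35)(0.0375) + (-0.05)(0.0025) = 0.4480
adj(I−A) = Cᵀ =
  [ 0.5125   0.2650   0.1225]
  [ 0.0375   0.6750   0.2275]
  [ 0.0025   0.0450   0.6125]
(I − A)⁻¹ = adj(I−A) / det(I−A) ≈
  [   1.1440     0.5915     0.2734]
  [   0.0837     1.5067     0.5078]
  [   0.0056     0.1004     1.3672]
Δx = (I − A)⁻¹ Δd with Δd having +75 in the Forestry component and 0 elsewhere.
So Δx_1 = L_13 · (+75), where L_13 = adj(I−A)_13 / det(I−A) = 0.1225 / 0.4480.
Δx_1 = 0.1225 × (+75) / 0.4480 = 9.1875 / 0.4480 ≈ 20.51.

Δx_1 = 20.51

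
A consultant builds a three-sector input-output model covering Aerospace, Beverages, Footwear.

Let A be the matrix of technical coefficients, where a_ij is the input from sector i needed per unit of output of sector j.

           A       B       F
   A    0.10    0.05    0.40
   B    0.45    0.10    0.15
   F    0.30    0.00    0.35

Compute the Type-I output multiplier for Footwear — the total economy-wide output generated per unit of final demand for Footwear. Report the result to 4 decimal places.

m_F = 3.6601

I − A =
  [   0.90    -0.05    -0.40]
  [  -0.45     0.90    -0.15]
  [  -0.30     0.00     0.65]
Cofactors of I−A, C_ij = (−1)^(i+j)·(minor ij) (rows/columns in the sector order above):
  C_11 = (0.90)(0.65) − (-0.15)(0.00) = 0.5850
  C_12 = −[(-0.45)(0.65) − (-0.15)(-0.30)] = 0.3375
  C_13 = (-0.45)(0.00) − (0.90)(-0.30) = 0.2700
  C_21 = −[(-0.05)(0.65) − (-0.40)(0.00)] = 0.0325
  C_22 = (0.90)(0.65) − (-0.40)(-0.30) = 0.4650
  C_23 = −[(0.90)(0.00) − (-0.05)(-0.30)] = 0.0150
  C_31 = (-0.05)(-0.15) − (-0.40)(0.90) = 0.3675
  C_32 = −[(0.90)(-0.15) − (-0.40)(-0.45)] = 0.3150
  C_33 = (0.90)(0.90) − (-0.05)(-0.45) = 0.7875
det(I−A) = Σ_j (I−A)_1j·C_1j = (0.90)(0.5850) + (-0.05)(0.3375) + (-0.40)(0.2700) = 0.401625
adj(I−A) = Cᵀ =
  [ 0.5850   0.0325   0.3675]
  [ 0.3375   0.4650   0.3150]
  [ 0.2700   0.0150   0.7875]
(I − A)⁻¹ = adj(I−A) / det(I−A) ≈
  [   1.45658     0.08092     0.91503]
  [   0.84034     1.15780     0.78431]
  [   0.67227     0.03735     1.96078]
The output multiplier for sector j is the column-j sum of the Leontief inverse (I − A)⁻¹ = adj(I−A) / det(I−A).
Column F of adj(I−A): (0.3675, 0.3150, 0.7875); det(I−A) = 0.401625.
m_F = (0.3675 + 0.3150 + 0.7875) / 0.401625 = 1.47 / 0.401625 ≈ 3.6601.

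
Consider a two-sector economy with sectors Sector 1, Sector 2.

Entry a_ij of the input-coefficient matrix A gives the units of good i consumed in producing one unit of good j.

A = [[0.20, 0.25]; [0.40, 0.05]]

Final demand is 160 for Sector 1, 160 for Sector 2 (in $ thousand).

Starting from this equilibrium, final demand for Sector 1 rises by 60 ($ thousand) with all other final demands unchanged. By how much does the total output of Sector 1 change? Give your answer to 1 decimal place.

Δx_1 = 86.4

I − A =
  [   0.80    -0.25]
  [  -0.40     0.95]
det(I−A) = (0.80)(0.95) − (-0.25)(-0.40) = 0.6600
adj(I−A) = [[0.95, 0.25], [0.40, 0.80]]
(I − A)⁻¹ = adj(I−A) / det(I−A) ≈
  [   1.4394     0.3788]
  [   0.6061     1.2121]
Δx = (I − A)⁻¹ Δd with Δd having +60 in the Sector 1 component and 0 elsewhere.
So Δx_1 = L_11 · (+60), where L_11 = adj(I−A)_11 / det(I−A) = 0.95 / 0.6600.
Δx_1 = 0.95 × (+60) / 0.6600 = 57.00 / 0.6600 ≈ 86.4.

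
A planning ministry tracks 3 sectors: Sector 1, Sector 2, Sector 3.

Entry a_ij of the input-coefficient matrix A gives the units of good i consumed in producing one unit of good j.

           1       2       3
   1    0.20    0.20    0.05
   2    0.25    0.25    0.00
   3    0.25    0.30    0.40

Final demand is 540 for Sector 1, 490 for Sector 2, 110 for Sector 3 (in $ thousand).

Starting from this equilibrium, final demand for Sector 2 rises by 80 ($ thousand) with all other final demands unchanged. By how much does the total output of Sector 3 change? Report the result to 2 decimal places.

I − A =
  [   0.80    -0.20    -0.05]
  [  -0.25     0.75     0.00]
  [  -0.25    -0.30     0.60]
Cofactors of I−A, C_ij = (−1)^(i+j)·(minor ij) (rows/columns in the sector order above):
  C_11 = (0.75)(0.60) − (0.00)(-0.30) = 0.4500
  C_12 = −[(-0.25)(0.60) − (0.00)(-0.25)] = 0.1500
  C_13 = (-0.25)(-0.30) − (0.75)(-0.25) = 0.2625
  C_21 = −[(-0.20)(0.60) − (-0.05)(-0.30)] = 0.1350
  C_22 = (0.80)(0.60) − (-0.05)(-0.25) = 0.4675
  C_23 = −[(0.80)(-0.30) − (-0.20)(-0.25)] = 0.2900
  C_31 = (-0.20)(0.00) − (-0.05)(0.75) = 0.0375
  C_32 = −[(0.80)(0.00) − (-0.05)(-0.25)] = 0.0125
  C_33 = (0.80)(0.75) − (-0.20)(-0.25) = 0.5500
det(I−A) = Σ_j (I−A)_1j·C_1j = (0.80)(0.4500) + (-0.20)(0.1500) + (-0.05)(0.2625) = 0.316875
adj(I−A) = Cᵀ =
  [ 0.4500   0.1350   0.0375]
  [ 0.1500   0.4675   0.0125]
  [ 0.2625   0.2900   0.5500]
(I − A)⁻¹ = adj(I−A) / det(I−A) ≈
  [   1.4201     0.4260     0.1183]
  [   0.4734     1.4753     0.0394]
  [   0.8284     0.9152     1.7357]
Δx = (I − A)⁻¹ Δd with Δd having +80 in the Sector 2 component and 0 elsewhere.
So Δx_3 = L_32 · (+80), where L_32 = adj(I−A)_32 / det(I−A) = 0.2900 / 0.316875.
Δx_3 = 0.2900 × (+80) / 0.316875 = 23.20 / 0.316875 ≈ 73.21.

Δx_3 = 73.21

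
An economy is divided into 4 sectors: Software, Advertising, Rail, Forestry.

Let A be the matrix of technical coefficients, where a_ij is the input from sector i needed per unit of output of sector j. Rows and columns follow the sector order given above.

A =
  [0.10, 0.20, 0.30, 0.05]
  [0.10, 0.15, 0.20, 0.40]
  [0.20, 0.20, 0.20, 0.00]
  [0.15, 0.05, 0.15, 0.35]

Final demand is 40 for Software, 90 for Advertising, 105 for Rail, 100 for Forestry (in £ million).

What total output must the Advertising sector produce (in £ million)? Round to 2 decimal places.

x_A = 334.76

I − A =
  [   0.90    -0.20    -0.30    -0.05]
  [  -0.10     0.85    -0.20    -0.40]
  [  -0.20    -0.20     0.80     0.00]
  [  -0.15    -0.05    -0.15     0.65]
Compute the cofactors C_ij = (−1)^(i+j)·(3×3 minor ij) of I−A; the adjugate is their transpose:
adj(I−A) = Cᵀ =
  [ 0.388000   0.146500   0.204625   0.120000]
  [ 0.138000   0.421500   0.207750   0.270000]
  [ 0.131500   0.142000   0.447625   0.097500]
  [ 0.130500   0.099000   0.166500   0.495000]
det(I−A) = Σ_j (I−A)_1j·C_1j = (0.90)(0.388000) + (-0.20)(0.138000) + (-0.30)(0.131500) + (-0.05)(0.130500) = 0.275625
(I − A)⁻¹ = adj(I−A) / det(I−A) ≈
  [   1.4077     0.5315     0.7424     0.4354]
  [   0.5007     1.5293     0.7537     0.9796]
  [   0.4771     0.5152     1.6240     0.3537]
  [   0.4735     0.3592     0.6041     1.7959]
x = (I − A)⁻¹ d = adj(I−A)·d / det(I−A), with det(I−A) = 0.275625:
  x_S = (0.388000·40 + 0.146500·90 + 0.204625·105 + 0.120000·100) / 0.275625 = 62.190625 / 0.275625 ≈ 225.63
  x_A = (0.138000·40 + 0.421500·90 + 0.207750·105 + 0.270000·100) / 0.275625 = 92.26875 / 0.275625 ≈ 334.76
  x_R = (0.131500·40 + 0.142000·90 + 0.447625·105 + 0.097500·100) / 0.275625 = 74.790625 / 0.275625 ≈ 271.35
  x_F = (0.130500·40 + 0.099000·90 + 0.166500·105 + 0.495000·100) / 0.275625 = 81.1125 / 0.275625 ≈ 294.29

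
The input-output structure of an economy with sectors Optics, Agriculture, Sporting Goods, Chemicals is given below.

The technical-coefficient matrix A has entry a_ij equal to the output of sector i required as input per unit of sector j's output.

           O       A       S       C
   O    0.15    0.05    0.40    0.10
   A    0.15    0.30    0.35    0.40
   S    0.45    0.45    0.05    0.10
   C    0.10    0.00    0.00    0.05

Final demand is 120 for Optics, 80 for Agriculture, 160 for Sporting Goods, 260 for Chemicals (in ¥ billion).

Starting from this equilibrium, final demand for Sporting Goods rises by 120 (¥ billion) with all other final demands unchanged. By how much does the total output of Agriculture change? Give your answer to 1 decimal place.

Δx_A = 181.3

I − A =
  [   0.85    -0.05    -0.40    -0.10]
  [  -0.15     0.70    -0.35    -0.40]
  [  -0.45    -0.45     0.95    -0.10]
  [  -0.10     0.00     0.00     0.95]
Compute the cofactors C_ij = (−1)^(i+j)·(3×3 minor ij) of I−A; the adjugate is their transpose:
adj(I−A) = Cᵀ =
  [ 0.482125   0.216125   0.282625   0.171500]
  [ 0.326500   0.582625   0.352125   0.316750]
  [ 0.388375   0.380750   0.549125   0.259000]
  [ 0.050750   0.022750   0.029750   0.263375]
det(I−A) = Σ_j (I−A)_1j·C_1j = (0.85)(0.482125) + (-0.05)(0.326500) + (-0.40)(0.388375) + (-0.10)(0.050750) = 0.23305625
(I − A)⁻¹ = adj(I−A) / det(I−A) ≈
  [   2.0687     0.9274     1.2127     0.7359]
  [   1.4009     2.4999     1.5109     1.3591]
  [   1.6664     1.6337     2.3562     1.1113]
  [   0.2178     0.0976     0.1277     1.1301]
Δx = (I − A)⁻¹ Δd with Δd having +120 in the Sporting Goods component and 0 elsewhere.
So Δx_A = L_AS · (+120), where L_AS = adj(I−A)_AS / det(I−A) = 0.352125 / 0.23305625.
Δx_A = 0.352125 × (+120) / 0.23305625 = 42.255 / 0.23305625 ≈ 181.3.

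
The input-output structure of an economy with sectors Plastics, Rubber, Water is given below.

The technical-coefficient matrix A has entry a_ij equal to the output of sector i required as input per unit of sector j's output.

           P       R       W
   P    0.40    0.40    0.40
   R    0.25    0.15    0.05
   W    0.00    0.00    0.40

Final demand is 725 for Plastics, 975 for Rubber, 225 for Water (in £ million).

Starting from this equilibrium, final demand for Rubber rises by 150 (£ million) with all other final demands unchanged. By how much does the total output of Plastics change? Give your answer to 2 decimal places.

Δx_P = 146.34

I − A =
  [   0.60    -0.40    -0.40]
  [  -0.25     0.85    -0.05]
  [   0.00     0.00     0.60]
Cofactors of I−A, C_ij = (−1)^(i+j)·(minor ij) (rows/columns in the sector order above):
  C_11 = (0.85)(0.60) − (-0.05)(0.00) = 0.5100
  C_12 = −[(-0.25)(0.60) − (-0.05)(0.00)] = 0.1500
  C_13 = (-0.25)(0.00) − (0.85)(0.00) = 0.0000
  C_21 = −[(-0.40)(0.60) − (-0.40)(0.00)] = 0.2400
  C_22 = (0.60)(0.60) − (-0.40)(0.00) = 0.3600
  C_23 = −[(0.60)(0.00) − (-0.40)(0.00)] = 0.0000
  C_31 = (-0.40)(-0.05) − (-0.40)(0.85) = 0.3600
  C_32 = −[(0.60)(-0.05) − (-0.40)(-0.25)] = 0.1300
  C_33 = (0.60)(0.85) − (-0.40)(-0.25) = 0.4100
det(I−A) = Σ_j (I−A)_1j·C_1j = (0.60)(0.5100) + (-0.40)(0.1500) + (-0.40)(0.0000) = 0.2460
adj(I−A) = Cᵀ =
  [ 0.5100   0.2400   0.3600]
  [ 0.1500   0.3600   0.1300]
  [ 0.0000   0.0000   0.4100]
(I − A)⁻¹ = adj(I−A) / det(I−A) ≈
  [   2.0732     0.9756     1.4634]
  [   0.6098     1.4634     0.5285]
  [   0.0000     0.0000     1.6667]
Δx = (I − A)⁻¹ Δd with Δd having +150 in the Rubber component and 0 elsewhere.
So Δx_P = L_PR · (+150), where L_PR = adj(I−A)_PR / det(I−A) = 0.2400 / 0.2460.
Δx_P = 0.2400 × (+150) / 0.2460 = 36.00 / 0.2460 ≈ 146.34.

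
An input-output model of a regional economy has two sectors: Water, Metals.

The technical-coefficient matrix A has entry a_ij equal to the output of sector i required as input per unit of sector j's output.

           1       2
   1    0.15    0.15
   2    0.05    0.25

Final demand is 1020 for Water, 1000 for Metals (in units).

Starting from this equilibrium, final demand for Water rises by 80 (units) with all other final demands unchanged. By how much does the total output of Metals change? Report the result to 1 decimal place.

I − A =
  [   0.85    -0.15]
  [  -0.05     0.75]
det(I−A) = (0.85)(0.75) − (-0.15)(-0.05) = 0.6300
adj(I−A) = [[0.75, 0.15], [0.05, 0.85]]
(I − A)⁻¹ = adj(I−A) / det(I−A) ≈
  [   1.1905     0.2381]
  [   0.0794     1.3492]
Δx = (I − A)⁻¹ Δd with Δd having +80 in the Water component and 0 elsewhere.
So Δx_2 = L_21 · (+80), where L_21 = adj(I−A)_21 / det(I−A) = 0.05 / 0.6300.
Δx_2 = 0.05 × (+80) / 0.6300 = 4.00 / 0.6300 ≈ 6.3.

Δx_2 = 6.3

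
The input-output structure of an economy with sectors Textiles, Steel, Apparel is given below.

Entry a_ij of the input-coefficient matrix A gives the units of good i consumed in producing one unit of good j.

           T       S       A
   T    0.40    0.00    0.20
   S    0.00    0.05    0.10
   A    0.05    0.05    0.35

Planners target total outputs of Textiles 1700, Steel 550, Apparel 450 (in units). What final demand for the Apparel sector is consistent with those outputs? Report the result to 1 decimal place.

d_A = 180.0

I − A =
  [   0.60     0.00    -0.20]
  [   0.00     0.95    -0.10]
  [  -0.05    -0.05     0.65]
d = (I − A) x:
  d_T = (+0.60)·1700 + (+0.00)·550 + (-0.20)·450 = 930.0
  d_S = (+0.00)·1700 + (+0.95)·550 + (-0.10)·450 = 477.5
  d_A = (-0.05)·1700 + (-0.05)·550 + (+0.65)·450 = 180.0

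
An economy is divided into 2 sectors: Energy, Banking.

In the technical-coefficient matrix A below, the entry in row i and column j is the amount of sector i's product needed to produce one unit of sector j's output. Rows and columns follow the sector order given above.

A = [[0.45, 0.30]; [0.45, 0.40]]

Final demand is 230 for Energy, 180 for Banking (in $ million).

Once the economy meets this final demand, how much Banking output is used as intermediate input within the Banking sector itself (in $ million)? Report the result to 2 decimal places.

z_22 = 415.38

I − A =
  [   0.55    -0.30]
  [  -0.45     0.60]
det(I−A) = (0.55)(0.60) − (-0.30)(-0.45) = 0.1950
adj(I−A) = [[0.60, 0.30], [0.45, 0.55]]
(I − A)⁻¹ = adj(I−A) / det(I−A) ≈
  [   3.0769     1.5385]
  [   2.3077     2.8205]
First solve x = (I − A)⁻¹ d = adj(I−A)·d / det(I−A); in particular x_2 = (0.45·230 + 0.55·180) / 0.1950 = 202.50 / 0.1950 ≈ 1038.4615.
Intermediate flow from 2 to 2: z_22 = a_22 · x_2 = 0.40 × 202.50 / 0.1950 = 81.00 / 0.1950 ≈ 415.38.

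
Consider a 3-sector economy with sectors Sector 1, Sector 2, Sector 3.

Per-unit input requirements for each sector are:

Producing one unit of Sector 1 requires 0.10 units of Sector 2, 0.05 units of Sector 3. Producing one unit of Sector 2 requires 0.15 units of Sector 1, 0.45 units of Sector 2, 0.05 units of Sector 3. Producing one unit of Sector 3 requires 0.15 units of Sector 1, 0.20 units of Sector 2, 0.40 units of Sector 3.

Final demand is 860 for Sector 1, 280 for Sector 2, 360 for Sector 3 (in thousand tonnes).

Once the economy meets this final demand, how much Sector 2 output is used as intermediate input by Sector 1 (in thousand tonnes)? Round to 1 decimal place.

I − A =
  [   1.00    -0.15    -0.15]
  [  -0.10     0.55    -0.20]
  [  -0.05    -0.05     0.60]
Cofactors of I−A, C_ij = (−1)^(i+j)·(minor ij) (rows/columns in the sector order above):
  C_11 = (0.55)(0.60) − (-0.20)(-0.05) = 0.3200
  C_12 = −[(-0.10)(0.60) − (-0.20)(-0.05)] = 0.0700
  C_13 = (-0.10)(-0.05) − (0.55)(-0.05) = 0.0325
  C_21 = −[(-0.15)(0.60) − (-0.15)(-0.05)] = 0.0975
  C_22 = (1.00)(0.60) − (-0.15)(-0.05) = 0.5925
  C_23 = −[(1.00)(-0.05) − (-0.15)(-0.05)] = 0.0575
  C_31 = (-0.15)(-0.20) − (-0.15)(0.55) = 0.1125
  C_32 = −[(1.00)(-0.20) − (-0.15)(-0.10)] = 0.2150
  C_33 = (1.00)(0.55) − (-0.15)(-0.10) = 0.5350
det(I−A) = Σ_j (I−A)_1j·C_1j = (1.00)(0.3200) + (-0.15)(0.0700) + (-0.15)(0.0325) = 0.304625
adj(I−A) = Cᵀ =
  [ 0.3200   0.0975   0.1125]
  [ 0.0700   0.5925   0.2150]
  [ 0.0325   0.0575   0.5350]
(I − A)⁻¹ = adj(I−A) / det(I−A) ≈
  [   1.0505     0.3201     0.3693]
  [   0.2298     1.9450     0.7058]
  [   0.1067     0.1888     1.7563]
First solve x = (I − A)⁻¹ d = adj(I−A)·d / det(I−A); in particular x_1 = (0.3200·860 + 0.0975·280 + 0.1125·360) / 0.304625 = 343.00 / 0.304625 ≈ 1125.975.
Intermediate flow from 2 to 1: z_21 = a_21 · x_1 = 0.10 × 343.00 / 0.304625 = 34.30 / 0.304625 ≈ 112.6.

z_21 = 112.6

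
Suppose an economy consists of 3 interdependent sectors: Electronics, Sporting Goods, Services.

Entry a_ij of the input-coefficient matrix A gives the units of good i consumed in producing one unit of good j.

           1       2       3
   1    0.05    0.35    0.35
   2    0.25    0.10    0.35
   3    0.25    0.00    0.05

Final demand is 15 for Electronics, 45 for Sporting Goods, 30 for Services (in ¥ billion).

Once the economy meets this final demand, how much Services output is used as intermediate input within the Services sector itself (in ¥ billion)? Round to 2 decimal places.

z_33 = 2.45

I − A =
  [   0.95    -0.35    -0.35]
  [  -0.25     0.90    -0.35]
  [  -0.25     0.00     0.95]
Cofactors of I−A, C_ij = (−1)^(i+j)·(minor ij) (rows/columns in the sector order above):
  C_11 = (0.90)(0.95) − (-0.35)(0.00) = 0.8550
  C_12 = −[(-0.25)(0.95) − (-0.35)(-0.25)] = 0.3250
  C_13 = (-0.25)(0.00) − (0.90)(-0.25) = 0.2250
  C_21 = −[(-0.35)(0.95) − (-0.35)(0.00)] = 0.3325
  C_22 = (0.95)(0.95) − (-0.35)(-0.25) = 0.8150
  C_23 = −[(0.95)(0.00) − (-0.35)(-0.25)] = 0.0875
  C_31 = (-0.35)(-0.35) − (-0.35)(0.90) = 0.4375
  C_32 = −[(0.95)(-0.35) − (-0.35)(-0.25)] = 0.4200
  C_33 = (0.95)(0.90) − (-0.35)(-0.25) = 0.7675
det(I−A) = Σ_j (I−A)_1j·C_1j = (0.95)(0.8550) + (-0.35)(0.3250) + (-0.35)(0.2250) = 0.61975
adj(I−A) = Cᵀ =
  [ 0.8550   0.3325   0.4375]
  [ 0.3250   0.8150   0.4200]
  [ 0.2250   0.0875   0.7675]
(I − A)⁻¹ = adj(I−A) / det(I−A) ≈
  [   1.3796     0.5365     0.7059]
  [   0.5244     1.3150     0.6777]
  [   0.3630     0.1412     1.2384]
First solve x = (I − A)⁻¹ d = adj(I−A)·d / det(I−A); in particular x_3 = (0.2250·15 + 0.0875·45 + 0.7675·30) / 0.61975 = 30.3375 / 0.61975 ≈ 48.9512.
Intermediate flow from 3 to 3: z_33 = a_33 · x_3 = 0.05 × 30.3375 / 0.61975 = 1.516875 / 0.61975 ≈ 2.45.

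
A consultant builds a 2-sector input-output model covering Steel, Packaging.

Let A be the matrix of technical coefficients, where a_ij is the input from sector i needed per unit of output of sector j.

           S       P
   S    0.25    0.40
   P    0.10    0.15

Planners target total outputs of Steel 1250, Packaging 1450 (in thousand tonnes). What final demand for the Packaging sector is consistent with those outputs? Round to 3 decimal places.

I − A =
  [   0.75    -0.40]
  [  -0.10     0.85]
d = (I − A) x:
  d_S = (+0.75)·1250 + (-0.40)·1450 = 357.500
  d_P = (-0.10)·1250 + (+0.85)·1450 = 1107.500

d_P = 1107.500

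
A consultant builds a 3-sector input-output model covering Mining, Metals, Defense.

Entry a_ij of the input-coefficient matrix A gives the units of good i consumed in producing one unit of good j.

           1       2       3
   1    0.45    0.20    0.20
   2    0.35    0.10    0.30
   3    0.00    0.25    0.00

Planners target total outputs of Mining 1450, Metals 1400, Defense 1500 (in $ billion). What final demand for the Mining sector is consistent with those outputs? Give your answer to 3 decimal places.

d_1 = 217.500

I − A =
  [   0.55    -0.20    -0.20]
  [  -0.35     0.90    -0.30]
  [   0.00    -0.25     1.00]
d = (I − A) x:
  d_1 = (+0.55)·1450 + (-0.20)·1400 + (-0.20)·1500 = 217.500
  d_2 = (-0.35)·1450 + (+0.90)·1400 + (-0.30)·1500 = 302.500
  d_3 = (+0.00)·1450 + (-0.25)·1400 + (+1.00)·1500 = 1150.000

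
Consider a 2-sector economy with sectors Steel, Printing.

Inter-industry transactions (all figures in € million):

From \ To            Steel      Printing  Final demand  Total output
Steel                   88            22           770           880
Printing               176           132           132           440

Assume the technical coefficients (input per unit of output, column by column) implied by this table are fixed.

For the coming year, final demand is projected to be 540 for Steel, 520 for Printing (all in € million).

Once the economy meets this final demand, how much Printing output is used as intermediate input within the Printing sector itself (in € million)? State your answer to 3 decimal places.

Technical coefficients a_ij = z_ij / X_j:
  a_11 = 88/880 = 0.10, a_21 = 176/880 = 0.20
  a_12 = 22/440 = 0.05, a_22 = 132/440 = 0.30
I − A =
  [   0.90    -0.05]
  [  -0.20     0.70]
det(I−A) = (0.90)(0.70) − (-0.05)(-0.20) = 0.6200
adj(I−A) = [[0.70, 0.05], [0.20, 0.90]]
(I − A)⁻¹ = adj(I−A) / det(I−A) ≈
  [   1.1290     0.0806]
  [   0.3226     1.4516]
First solve x = (I − A)⁻¹ d = adj(I−A)·d / det(I−A); in particular x_2 = (0.20·540 + 0.90·520) / 0.6200 = 576.00 / 0.6200 ≈ 929.03226.
Intermediate flow from 2 to 2: z_22 = a_22 · x_2 = 0.30 × 576.00 / 0.6200 = 172.80 / 0.6200 ≈ 278.710.

z_22 = 278.710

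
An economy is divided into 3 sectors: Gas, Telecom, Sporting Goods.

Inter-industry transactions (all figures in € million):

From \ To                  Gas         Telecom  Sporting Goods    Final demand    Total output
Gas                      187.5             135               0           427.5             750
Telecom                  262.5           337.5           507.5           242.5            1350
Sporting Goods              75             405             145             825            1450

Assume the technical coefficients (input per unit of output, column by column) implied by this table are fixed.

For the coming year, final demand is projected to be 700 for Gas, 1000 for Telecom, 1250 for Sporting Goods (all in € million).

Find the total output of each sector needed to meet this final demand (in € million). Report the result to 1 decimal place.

x_G = 1357.3, x_T = 3179.9, x_S = 2599.7

Technical coefficients a_ij = z_ij / X_j:
  a_GG = 187.5/750 = 0.25, a_TG = 262.5/750 = 0.35, a_SG = 75/750 = 0.10
  a_GT = 135/1350 = 0.10, a_TT = 337.5/1350 = 0.25, a_ST = 405/1350 = 0.30
  a_GS = 0/1450 = 0.00, a_TS = 507.5/1450 = 0.35, a_SS = 145/1450 = 0.10
I − A =
  [   0.75    -0.10     0.00]
  [  -0.35     0.75    -0.35]
  [  -0.10    -0.30     0.90]
Cofactors of I−A, C_ij = (−1)^(i+j)·(minor ij) (rows/columns in the sector order above):
  C_11 = (0.75)(0.90) − (-0.35)(-0.30) = 0.5700
  C_12 = −[(-0.35)(0.90) − (-0.35)(-0.10)] = 0.3500
  C_13 = (-0.35)(-0.30) − (0.75)(-0.10) = 0.1800
  C_21 = −[(-0.10)(0.90) − (0.00)(-0.30)] = 0.0900
  C_22 = (0.75)(0.90) − (0.00)(-0.10) = 0.6750
  C_23 = −[(0.75)(-0.30) − (-0.10)(-0.10)] = 0.2350
  C_31 = (-0.10)(-0.35) − (0.00)(0.75) = 0.0350
  C_32 = −[(0.75)(-0.35) − (0.00)(-0.35)] = 0.2625
  C_33 = (0.75)(0.75) − (-0.10)(-0.35) = 0.5275
det(I−A) = Σ_j (I−A)_1j·C_1j = (0.75)(0.5700) + (-0.10)(0.3500) + (0.00)(0.1800) = 0.3925
adj(I−A) = Cᵀ =
  [ 0.5700   0.0900   0.0350]
  [ 0.3500   0.6750   0.2625]
  [ 0.1800   0.2350   0.5275]
(I − A)⁻¹ = adj(I−A) / det(I−A) ≈
  [   1.4522     0.2293     0.0892]
  [   0.8917     1.7197     0.6688]
  [   0.4586     0.5987     1.3439]
x = (I − A)⁻¹ d = adj(I−A)·d / det(I−A), with det(I−A) = 0.3925:
  x_G = (0.5700·700 + 0.0900·1000 + 0.0350·1250) / 0.3925 = 532.75 / 0.3925 ≈ 1357.3
  x_T = (0.3500·700 + 0.6750·1000 + 0.2625·1250) / 0.3925 = 1248.125 / 0.3925 ≈ 3179.9
  x_S = (0.1800·700 + 0.2350·1000 + 0.5275·1250) / 0.3925 = 1020.375 / 0.3925 ≈ 2599.7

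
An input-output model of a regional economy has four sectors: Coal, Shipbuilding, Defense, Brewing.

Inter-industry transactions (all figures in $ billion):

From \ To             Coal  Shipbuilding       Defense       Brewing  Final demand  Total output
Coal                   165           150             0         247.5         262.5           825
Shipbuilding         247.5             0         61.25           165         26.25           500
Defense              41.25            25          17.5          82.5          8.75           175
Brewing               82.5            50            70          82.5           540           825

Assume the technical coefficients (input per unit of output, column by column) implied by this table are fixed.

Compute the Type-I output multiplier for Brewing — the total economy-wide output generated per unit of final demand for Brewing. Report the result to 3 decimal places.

m_B = 2.855

Technical coefficients a_ij = z_ij / X_j:
  a_CC = 165/825 = 0.20, a_SC = 247.5/825 = 0.30, a_DC = 41.25/825 = 0.05, a_BC = 82.5/825 = 0.10
  a_CS = 150/500 = 0.30, a_SS = 0/500 = 0.00, a_DS = 25/500 = 0.05, a_BS = 50/500 = 0.10
  a_CD = 0/175 = 0.00, a_SD = 61.25/175 = 0.35, a_DD = 17.5/175 = 0.10, a_BD = 70/175 = 0.40
  a_CB = 247.5/825 = 0.30, a_SB = 165/825 = 0.20, a_DB = 82.5/825 = 0.10, a_BB = 82.5/825 = 0.10
I − A =
  [   0.80    -0.30     0.00    -0.30]
  [  -0.30     1.00    -0.35    -0.20]
  [  -0.05    -0.05     0.90    -0.10]
  [  -0.10    -0.10    -0.40     0.90]
Compute the cofactors C_ij = (−1)^(i+j)·(3×3 minor ij) of I−A; the adjugate is their transpose:
adj(I−A) = Cᵀ =
  [ 0.72875   0.26400   0.24900   0.32925]
  [ 0.27225   0.58300   0.34150   0.25825]
  [ 0.07150   0.06050   0.57800   0.10150]
  [ 0.14300   0.12100   0.32250   0.61975]
det(I−A) = Σ_j (I−A)_1j·C_1j = (0.80)(0.72875) + (-0.30)(0.27225) + (0.00)(0.07150) + (-0.30)(0.14300) = 0.458425
(I − A)⁻¹ = adj(I−A) / det(I−A) ≈
  [   1.5897     0.5759     0.5432     0.7182]
  [   0.5939     1.2717     0.7449     0.5633]
  [   0.1560     0.1320     1.2608     0.2214]
  [   0.3119     0.2639     0.7035     1.3519]
The output multiplier for sector j is the column-j sum of the Leontief inverse (I − A)⁻¹ = adj(I−A) / det(I−A).
Column B of adj(I−A): (0.32925, 0.25825, 0.10150, 0.61975); det(I−A) = 0.458425.
m_B = (0.32925 + 0.25825 + 0.10150 + 0.61975) / 0.458425 = 1.30875 / 0.458425 ≈ 2.855.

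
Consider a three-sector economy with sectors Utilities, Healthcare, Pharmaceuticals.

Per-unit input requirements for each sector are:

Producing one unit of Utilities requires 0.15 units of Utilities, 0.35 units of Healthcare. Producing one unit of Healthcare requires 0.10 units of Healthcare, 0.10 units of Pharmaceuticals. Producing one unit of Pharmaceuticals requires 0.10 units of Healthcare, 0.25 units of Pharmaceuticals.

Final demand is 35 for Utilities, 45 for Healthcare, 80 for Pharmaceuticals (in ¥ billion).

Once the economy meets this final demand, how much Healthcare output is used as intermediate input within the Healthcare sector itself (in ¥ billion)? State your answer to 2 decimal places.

z_22 = 7.90

I − A =
  [   0.85     0.00     0.00]
  [  -0.35     0.90    -0.10]
  [   0.00    -0.10     0.75]
Cofactors of I−A, C_ij = (−1)^(i+j)·(minor ij) (rows/columns in the sector order above):
  C_11 = (0.90)(0.75) − (-0.10)(-0.10) = 0.6650
  C_12 = −[(-0.35)(0.75) − (-0.10)(0.00)] = 0.2625
  C_13 = (-0.35)(-0.10) − (0.90)(0.00) = 0.0350
  C_21 = −[(0.00)(0.75) − (0.00)(-0.10)] = 0.0000
  C_22 = (0.85)(0.75) − (0.00)(0.00) = 0.6375
  C_23 = −[(0.85)(-0.10) − (0.00)(0.00)] = 0.0850
  C_31 = (0.00)(-0.10) − (0.00)(0.90) = 0.0000
  C_32 = −[(0.85)(-0.10) − (0.00)(-0.35)] = 0.0850
  C_33 = (0.85)(0.90) − (0.00)(-0.35) = 0.7650
det(I−A) = Σ_j (I−A)_1j·C_1j = (0.85)(0.6650) + (0.00)(0.2625) + (0.00)(0.0350) = 0.56525
adj(I−A) = Cᵀ =
  [ 0.6650   0.0000   0.0000]
  [ 0.2625   0.6375   0.0850]
  [ 0.0350   0.0850   0.7650]
(I − A)⁻¹ = adj(I−A) / det(I−A) ≈
  [   1.1765     0.0000     0.0000]
  [   0.4644     1.1278     0.1504]
  [   0.0619     0.1504     1.3534]
First solve x = (I − A)⁻¹ d = adj(I−A)·d / det(I−A); in particular x_2 = (0.2625·35 + 0.6375·45 + 0.0850·80) / 0.56525 = 44.675 / 0.56525 ≈ 79.0358.
Intermediate flow from 2 to 2: z_22 = a_22 · x_2 = 0.10 × 44.675 / 0.56525 = 4.4675 / 0.56525 ≈ 7.90.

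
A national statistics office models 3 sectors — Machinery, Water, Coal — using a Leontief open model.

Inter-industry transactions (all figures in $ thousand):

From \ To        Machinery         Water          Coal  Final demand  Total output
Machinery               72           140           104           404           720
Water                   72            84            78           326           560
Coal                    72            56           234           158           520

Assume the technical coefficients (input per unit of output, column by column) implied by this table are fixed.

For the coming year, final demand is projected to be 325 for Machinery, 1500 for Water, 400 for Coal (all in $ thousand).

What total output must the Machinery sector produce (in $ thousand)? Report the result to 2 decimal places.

x_1 = 1257.75

Technical coefficients a_ij = z_ij / X_j:
  a_11 = 72/720 = 0.10, a_21 = 72/720 = 0.10, a_31 = 72/720 = 0.10
  a_12 = 140/560 = 0.25, a_22 = 84/560 = 0.15, a_32 = 56/560 = 0.10
  a_13 = 104/520 = 0.20, a_23 = 78/520 = 0.15, a_33 = 234/520 = 0.45
I − A =
  [   0.90    -0.25    -0.20]
  [  -0.10     0.85    -0.15]
  [  -0.10    -0.10     0.55]
Cofactors of I−A, C_ij = (−1)^(i+j)·(minor ij) (rows/columns in the sector order above):
  C_11 = (0.85)(0.55) − (-0.15)(-0.10) = 0.4525
  C_12 = −[(-0.10)(0.55) − (-0.15)(-0.10)] = 0.0700
  C_13 = (-0.10)(-0.10) − (0.85)(-0.10) = 0.0950
  C_21 = −[(-0.25)(0.55) − (-0.20)(-0.10)] = 0.1575
  C_22 = (0.90)(0.55) − (-0.20)(-0.10) = 0.4750
  C_23 = −[(0.90)(-0.10) − (-0.25)(-0.10)] = 0.1150
  C_31 = (-0.25)(-0.15) − (-0.20)(0.85) = 0.2075
  C_32 = −[(0.90)(-0.15) − (-0.20)(-0.10)] = 0.1550
  C_33 = (0.90)(0.85) − (-0.25)(-0.10) = 0.7400
det(I−A) = Σ_j (I−A)_1j·C_1j = (0.90)(0.4525) + (-0.25)(0.0700) + (-0.20)(0.0950) = 0.37075
adj(I−A) = Cᵀ =
  [ 0.4525   0.1575   0.2075]
  [ 0.0700   0.4750   0.1550]
  [ 0.0950   0.1150   0.7400]
(I − A)⁻¹ = adj(I−A) / det(I−A) ≈
  [   1.2205     0.4248     0.5597]
  [   0.1888     1.2812     0.4181]
  [   0.2562     0.3102     1.9960]
x = (I − A)⁻¹ d = adj(I−A)·d / det(I−A), with det(I−A) = 0.37075:
  x_1 = (0.4525·325 + 0.1575·1500 + 0.2075·400) / 0.37075 = 466.3125 / 0.37075 ≈ 1257.75
  x_2 = (0.0700·325 + 0.4750·1500 + 0.1550·400) / 0.37075 = 797.25 / 0.37075 ≈ 2150.37
  x_3 = (0.0950·325 + 0.1150·1500 + 0.7400·400) / 0.37075 = 499.375 / 0.37075 ≈ 1346.93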